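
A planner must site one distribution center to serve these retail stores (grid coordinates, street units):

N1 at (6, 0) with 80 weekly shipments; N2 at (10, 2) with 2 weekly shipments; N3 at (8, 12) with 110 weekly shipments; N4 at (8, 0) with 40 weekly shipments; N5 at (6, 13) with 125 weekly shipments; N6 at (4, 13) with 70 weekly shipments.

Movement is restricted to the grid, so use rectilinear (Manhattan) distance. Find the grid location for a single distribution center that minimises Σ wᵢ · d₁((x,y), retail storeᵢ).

Manhattan distance separates: Σwᵢ(|x−xᵢ|+|y−yᵢ|) = Σwᵢ|x−xᵢ| + Σwᵢ|y−yᵢ|, so x and y are optimised independently as 1-D weighted medians.
Total weight W = 427; half = 213.5.
x-coordinate, sorted with cumulative weight:
  x=4 (N6, w=70) cum 70
  x=6 (N1, w=80) cum 150
  x=6 (N5, w=125) cum 275  ← median
  x=8 (N3, w=110) cum 385
  x=8 (N4, w=40) cum 425
  x=10 (N2, w=2) cum 427
⇒ x* = 6
y-coordinate, sorted with cumulative weight:
  y=0 (N1, w=80) cum 80
  y=0 (N4, w=40) cum 120
  y=2 (N2, w=2) cum 122
  y=12 (N3, w=110) cum 232  ← median
  y=13 (N5, w=125) cum 357
  y=13 (N6, w=70) cum 427
⇒ y* = 12

(6, 12)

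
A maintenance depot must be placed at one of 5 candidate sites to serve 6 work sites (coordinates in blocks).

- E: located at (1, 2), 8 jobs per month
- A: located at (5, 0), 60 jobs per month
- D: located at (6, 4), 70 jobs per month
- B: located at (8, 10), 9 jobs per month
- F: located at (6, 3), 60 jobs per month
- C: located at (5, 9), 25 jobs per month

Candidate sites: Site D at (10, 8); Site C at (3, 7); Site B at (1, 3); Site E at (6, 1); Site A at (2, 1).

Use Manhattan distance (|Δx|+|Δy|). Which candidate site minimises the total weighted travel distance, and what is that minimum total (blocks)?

Total weighted distance at each candidate:
  Site D (10, 8): total = 2186
  Site C (3, 7): total = 1608
  Site B (1, 3): total = 1524
  Site E (6, 1): total = 822
  Site A (2, 1): total = 1516
Minimum is at Site E with total 822 blocks.

Site E, total 822 blocks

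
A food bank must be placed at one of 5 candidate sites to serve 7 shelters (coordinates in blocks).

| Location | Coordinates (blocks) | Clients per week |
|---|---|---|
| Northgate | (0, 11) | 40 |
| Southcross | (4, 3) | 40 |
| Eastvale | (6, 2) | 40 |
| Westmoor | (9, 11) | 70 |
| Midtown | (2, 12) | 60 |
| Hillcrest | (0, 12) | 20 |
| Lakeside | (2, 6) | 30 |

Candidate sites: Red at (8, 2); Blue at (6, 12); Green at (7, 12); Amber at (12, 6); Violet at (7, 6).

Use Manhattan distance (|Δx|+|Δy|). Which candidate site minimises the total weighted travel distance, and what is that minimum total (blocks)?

Total weighted distance at each candidate:
  Red (8, 2): total = 3280
  Blue (6, 12): total = 2060
  Green (7, 12): total = 2220
  Amber (12, 6): total = 3700
  Violet (7, 6): total = 2480
Minimum is at Blue with total 2060 blocks.

Blue, total 2060 blocks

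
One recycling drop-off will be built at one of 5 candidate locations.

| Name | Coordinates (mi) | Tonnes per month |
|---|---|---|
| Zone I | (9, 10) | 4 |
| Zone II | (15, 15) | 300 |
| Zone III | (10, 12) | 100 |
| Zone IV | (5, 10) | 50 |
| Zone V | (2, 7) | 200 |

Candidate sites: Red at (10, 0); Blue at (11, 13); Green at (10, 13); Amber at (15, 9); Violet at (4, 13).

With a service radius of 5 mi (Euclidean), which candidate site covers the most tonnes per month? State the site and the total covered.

Blue, covering 404

Coverage radius r = 5 mi; a point is covered iff (Δx)²+(Δy)² ≤ 5² = 25.
  Red (10, 0): covers {none} → 0
  Blue (11, 13): covers {Zone I, Zone II, Zone III} → 404
  Green (10, 13): covers {Zone I, Zone III} → 104
  Amber (15, 9): covers {none} → 0
  Violet (4, 13): covers {Zone IV} → 50
Maximum coverage at Blue: 404 tonnes per month.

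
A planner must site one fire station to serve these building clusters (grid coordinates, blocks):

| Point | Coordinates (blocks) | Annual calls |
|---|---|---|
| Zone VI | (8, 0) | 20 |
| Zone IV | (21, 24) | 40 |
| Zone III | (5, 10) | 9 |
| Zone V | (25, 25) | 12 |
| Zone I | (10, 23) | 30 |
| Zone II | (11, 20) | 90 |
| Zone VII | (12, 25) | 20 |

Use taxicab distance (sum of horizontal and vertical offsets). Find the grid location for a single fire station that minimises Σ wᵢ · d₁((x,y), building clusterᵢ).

Manhattan distance separates: Σwᵢ(|x−xᵢ|+|y−yᵢ|) = Σwᵢ|x−xᵢ| + Σwᵢ|y−yᵢ|, so x and y are optimised independently as 1-D weighted medians.
Total weight W = 221; half = 110.5.
x-coordinate, sorted with cumulative weight:
  x=5 (Zone III, w=9) cum 9
  x=8 (Zone VI, w=20) cum 29
  x=10 (Zone I, w=30) cum 59
  x=11 (Zone II, w=90) cum 149  ← median
  x=12 (Zone VII, w=20) cum 169
  x=21 (Zone IV, w=40) cum 209
  x=25 (Zone V, w=12) cum 221
⇒ x* = 11
y-coordinate, sorted with cumulative weight:
  y=0 (Zone VI, w=20) cum 20
  y=10 (Zone III, w=9) cum 29
  y=20 (Zone II, w=90) cum 119  ← median
  y=23 (Zone I, w=30) cum 149
  y=24 (Zone IV, w=40) cum 189
  y=25 (Zone V, w=12) cum 201
  y=25 (Zone VII, w=20) cum 221
⇒ y* = 20

(11, 20)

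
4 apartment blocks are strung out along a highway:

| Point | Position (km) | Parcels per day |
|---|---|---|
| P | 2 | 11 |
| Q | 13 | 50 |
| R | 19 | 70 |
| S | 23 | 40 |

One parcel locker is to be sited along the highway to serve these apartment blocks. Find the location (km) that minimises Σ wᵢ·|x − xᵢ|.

For a sum of weighted absolute distances on a line, the optimum is the weighted median (not the mean). Total weight W = 171; half-weight = 85.5.
Sort by position and accumulate weight:
  km 2 (P, w=11) → cum 11
  km 13 (Q, w=50) → cum 61
  km 19 (R, w=70) → cum 131  ≥ 85.5 → median here
  km 23 (S, w=40) → cum 171
Optimal location: km 19.

x = 19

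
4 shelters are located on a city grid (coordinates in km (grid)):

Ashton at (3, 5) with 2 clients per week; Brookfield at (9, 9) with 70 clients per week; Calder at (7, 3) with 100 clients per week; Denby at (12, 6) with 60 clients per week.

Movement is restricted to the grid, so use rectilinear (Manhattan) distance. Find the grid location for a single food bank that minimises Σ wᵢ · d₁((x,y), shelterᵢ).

(9, 6)

Manhattan distance separates: Σwᵢ(|x−xᵢ|+|y−yᵢ|) = Σwᵢ|x−xᵢ| + Σwᵢ|y−yᵢ|, so x and y are optimised independently as 1-D weighted medians.
Total weight W = 232; half = 116.
x-coordinate, sorted with cumulative weight:
  x=3 (Ashton, w=2) cum 2
  x=7 (Calder, w=100) cum 102
  x=9 (Brookfield, w=70) cum 172  ← median
  x=12 (Denby, w=60) cum 232
⇒ x* = 9
y-coordinate, sorted with cumulative weight:
  y=3 (Calder, w=100) cum 100
  y=5 (Ashton, w=2) cum 102
  y=6 (Denby, w=60) cum 162  ← median
  y=9 (Brookfield, w=70) cum 232
⇒ y* = 6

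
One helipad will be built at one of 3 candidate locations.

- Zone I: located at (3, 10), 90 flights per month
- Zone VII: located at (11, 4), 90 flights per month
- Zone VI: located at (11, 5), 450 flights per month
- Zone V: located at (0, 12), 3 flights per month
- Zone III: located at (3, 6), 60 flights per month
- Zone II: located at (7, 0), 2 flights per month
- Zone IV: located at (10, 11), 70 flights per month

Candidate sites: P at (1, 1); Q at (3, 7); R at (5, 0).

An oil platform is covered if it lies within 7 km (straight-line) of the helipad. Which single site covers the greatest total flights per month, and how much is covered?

Coverage radius r = 7 km; a point is covered iff (Δx)²+(Δy)² ≤ 7² = 49.
  P (1, 1): covers {Zone III, Zone II} → 62
  Q (3, 7): covers {Zone I, Zone V, Zone III} → 153
  R (5, 0): covers {Zone III, Zone II} → 62
Maximum coverage at Q: 153 flights per month.

Q, covering 153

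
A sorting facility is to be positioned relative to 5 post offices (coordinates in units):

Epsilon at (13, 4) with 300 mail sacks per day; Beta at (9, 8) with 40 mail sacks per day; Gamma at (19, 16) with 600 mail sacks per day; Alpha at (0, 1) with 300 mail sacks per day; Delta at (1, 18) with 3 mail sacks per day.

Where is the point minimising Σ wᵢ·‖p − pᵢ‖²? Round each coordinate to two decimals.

(12.60, 9.23)

The minimiser of Σwᵢ‖p−pᵢ‖² is the weighted centroid p* = (Σwᵢpᵢ)/(Σwᵢ).
Σwᵢ = 1243.
Σwᵢxᵢ = 300·13 + 40·9 + 600·19 + 300·0 + 3·1 = 15663.
Σwᵢyᵢ = 300·4 + 40·8 + 600·16 + 300·1 + 3·18 = 11474.
x* = 15663/1243 = 12.60, y* = 11474/1243 = 9.23.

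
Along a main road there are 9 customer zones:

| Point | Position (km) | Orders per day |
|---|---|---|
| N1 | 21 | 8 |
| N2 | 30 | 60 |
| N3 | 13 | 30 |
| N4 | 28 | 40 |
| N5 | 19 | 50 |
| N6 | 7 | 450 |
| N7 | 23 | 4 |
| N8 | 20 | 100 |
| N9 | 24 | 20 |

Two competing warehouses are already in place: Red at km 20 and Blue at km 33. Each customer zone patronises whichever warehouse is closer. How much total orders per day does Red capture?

The indifferent point is the midpoint (20+33)/2 = 26.5; customer zones left of it (closer to Red at 20) go to Red, those right go to Blue.
  N6 at 7 (w=450) → Red
  N3 at 13 (w=30) → Red
  N5 at 19 (w=50) → Red
  N8 at 20 (w=100) → Red
  N1 at 21 (w=8) → Red
  N7 at 23 (w=4) → Red
  N9 at 24 (w=20) → Red
  N4 at 28 (w=40) → Blue
  N2 at 30 (w=60) → Blue
Red captures 662; Blue captures 100.

662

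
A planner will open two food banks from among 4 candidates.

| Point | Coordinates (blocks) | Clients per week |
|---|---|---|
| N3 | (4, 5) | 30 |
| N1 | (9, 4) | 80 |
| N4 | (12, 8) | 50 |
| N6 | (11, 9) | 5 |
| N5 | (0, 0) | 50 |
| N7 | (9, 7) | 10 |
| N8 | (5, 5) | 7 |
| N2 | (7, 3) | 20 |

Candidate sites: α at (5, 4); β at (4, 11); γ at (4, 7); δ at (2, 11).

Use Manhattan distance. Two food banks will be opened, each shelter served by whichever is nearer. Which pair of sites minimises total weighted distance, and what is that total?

Evaluate every pair (each demand assigned to the nearer of the two):
  {α, γ}: total = 1442
  {α, β}: total = 1562
  {α, δ}: total = 1572
  {β, γ}: total = 1956
  {γ, δ}: total = 1956
  {β, δ}: total = 2744
Best pair: {α, γ} with total 1442.

{α, γ}, total 1442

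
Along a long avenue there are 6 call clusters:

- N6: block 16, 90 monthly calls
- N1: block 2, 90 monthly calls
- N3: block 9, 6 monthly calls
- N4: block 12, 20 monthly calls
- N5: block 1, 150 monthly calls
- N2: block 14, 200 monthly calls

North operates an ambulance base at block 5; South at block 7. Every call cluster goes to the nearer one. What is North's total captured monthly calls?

The indifferent point is the midpoint (5+7)/2 = 6; call clusters left of it (closer to North at 5) go to North, those right go to South.
  N5 at 1 (w=150) → North
  N1 at 2 (w=90) → North
  N3 at 9 (w=6) → South
  N4 at 12 (w=20) → South
  N2 at 14 (w=200) → South
  N6 at 16 (w=90) → South
North captures 240; South captures 316.

240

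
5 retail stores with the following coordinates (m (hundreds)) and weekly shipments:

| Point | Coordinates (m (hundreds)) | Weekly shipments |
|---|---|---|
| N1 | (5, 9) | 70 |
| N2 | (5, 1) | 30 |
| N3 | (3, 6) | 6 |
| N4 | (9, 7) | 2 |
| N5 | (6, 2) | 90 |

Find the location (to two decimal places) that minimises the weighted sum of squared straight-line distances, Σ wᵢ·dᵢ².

(5.43, 4.49)

The minimiser of Σwᵢ‖p−pᵢ‖² is the weighted centroid p* = (Σwᵢpᵢ)/(Σwᵢ).
Σwᵢ = 198.
Σwᵢxᵢ = 70·5 + 30·5 + 6·3 + 2·9 + 90·6 = 1076.
Σwᵢyᵢ = 70·9 + 30·1 + 6·6 + 2·7 + 90·2 = 890.
x* = 1076/198 = 5.43, y* = 890/198 = 4.49.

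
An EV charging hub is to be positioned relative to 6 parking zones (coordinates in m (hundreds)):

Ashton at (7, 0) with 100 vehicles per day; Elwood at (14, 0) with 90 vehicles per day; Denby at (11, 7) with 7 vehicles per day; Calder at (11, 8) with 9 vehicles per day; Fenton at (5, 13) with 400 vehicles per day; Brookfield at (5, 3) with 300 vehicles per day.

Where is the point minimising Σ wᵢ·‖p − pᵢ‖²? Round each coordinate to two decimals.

(6.22, 6.87)

The minimiser of Σwᵢ‖p−pᵢ‖² is the weighted centroid p* = (Σwᵢpᵢ)/(Σwᵢ).
Σwᵢ = 906.
Σwᵢxᵢ = 100·7 + 90·14 + 7·11 + 9·11 + 400·5 + 300·5 = 5636.
Σwᵢyᵢ = 100·0 + 90·0 + 7·7 + 9·8 + 400·13 + 300·3 = 6221.
x* = 5636/906 = 6.22, y* = 6221/906 = 6.87.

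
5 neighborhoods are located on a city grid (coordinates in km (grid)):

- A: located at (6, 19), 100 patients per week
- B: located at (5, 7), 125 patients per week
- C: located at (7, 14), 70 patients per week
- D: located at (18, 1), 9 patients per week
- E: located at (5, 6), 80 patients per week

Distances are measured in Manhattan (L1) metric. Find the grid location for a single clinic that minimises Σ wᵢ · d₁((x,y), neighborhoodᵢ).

Manhattan distance separates: Σwᵢ(|x−xᵢ|+|y−yᵢ|) = Σwᵢ|x−xᵢ| + Σwᵢ|y−yᵢ|, so x and y are optimised independently as 1-D weighted medians.
Total weight W = 384; half = 192.
x-coordinate, sorted with cumulative weight:
  x=5 (B, w=125) cum 125
  x=5 (E, w=80) cum 205  ← median
  x=6 (A, w=100) cum 305
  x=7 (C, w=70) cum 375
  x=18 (D, w=9) cum 384
⇒ x* = 5
y-coordinate, sorted with cumulative weight:
  y=1 (D, w=9) cum 9
  y=6 (E, w=80) cum 89
  y=7 (B, w=125) cum 214  ← median
  y=14 (C, w=70) cum 284
  y=19 (A, w=100) cum 384
⇒ y* = 7

(5, 7)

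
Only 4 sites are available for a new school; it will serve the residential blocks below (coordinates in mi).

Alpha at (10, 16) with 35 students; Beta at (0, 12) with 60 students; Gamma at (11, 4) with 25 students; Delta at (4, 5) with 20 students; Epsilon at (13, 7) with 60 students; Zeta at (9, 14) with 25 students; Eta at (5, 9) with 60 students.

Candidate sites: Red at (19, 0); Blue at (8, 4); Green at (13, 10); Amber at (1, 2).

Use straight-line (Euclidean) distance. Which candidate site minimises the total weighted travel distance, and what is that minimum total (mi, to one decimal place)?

Total weighted distance at each candidate:
  Red (19, 0): total = 4512.6
  Blue (8, 4): total = 2213.0
  Green (13, 10): total = 2193.1
  Amber (1, 2): total = 3149.6
Minimum is at Green with total 2193.1 mi.

Green, total 2193.1 mi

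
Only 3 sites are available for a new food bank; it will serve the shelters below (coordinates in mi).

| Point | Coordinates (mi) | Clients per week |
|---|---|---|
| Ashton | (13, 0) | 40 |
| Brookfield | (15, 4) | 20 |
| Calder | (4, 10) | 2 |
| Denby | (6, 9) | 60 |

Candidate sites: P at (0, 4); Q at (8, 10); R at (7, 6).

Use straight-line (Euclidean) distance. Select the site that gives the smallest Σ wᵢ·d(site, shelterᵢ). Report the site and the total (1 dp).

R, total 704.1 mi

Total weighted distance at each candidate:
  P (0, 4): total = 1327.1
  Q (8, 10): total = 773.8
  R (7, 6): total = 704.1
Minimum is at R with total 704.1 mi.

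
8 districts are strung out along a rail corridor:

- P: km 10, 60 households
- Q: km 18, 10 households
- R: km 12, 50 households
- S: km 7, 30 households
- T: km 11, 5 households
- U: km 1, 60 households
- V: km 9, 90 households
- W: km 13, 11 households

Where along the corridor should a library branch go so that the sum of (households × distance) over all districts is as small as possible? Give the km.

For a sum of weighted absolute distances on a line, the optimum is the weighted median (not the mean). Total weight W = 316; half-weight = 158.
Sort by position and accumulate weight:
  km 1 (U, w=60) → cum 60
  km 7 (S, w=30) → cum 90
  km 9 (V, w=90) → cum 180  ≥ 158 → median here
  km 10 (P, w=60) → cum 240
  km 11 (T, w=5) → cum 245
  km 12 (R, w=50) → cum 295
  km 13 (W, w=11) → cum 306
  km 18 (Q, w=10) → cum 316
Optimal location: km 9.

x = 9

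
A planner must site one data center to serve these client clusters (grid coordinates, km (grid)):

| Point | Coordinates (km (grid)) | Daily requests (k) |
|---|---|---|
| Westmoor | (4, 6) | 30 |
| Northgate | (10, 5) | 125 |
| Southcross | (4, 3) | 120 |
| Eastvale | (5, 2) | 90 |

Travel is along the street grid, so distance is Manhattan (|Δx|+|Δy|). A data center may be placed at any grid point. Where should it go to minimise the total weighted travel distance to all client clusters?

(5, 3)

Manhattan distance separates: Σwᵢ(|x−xᵢ|+|y−yᵢ|) = Σwᵢ|x−xᵢ| + Σwᵢ|y−yᵢ|, so x and y are optimised independently as 1-D weighted medians.
Total weight W = 365; half = 182.5.
x-coordinate, sorted with cumulative weight:
  x=4 (Westmoor, w=30) cum 30
  x=4 (Southcross, w=120) cum 150
  x=5 (Eastvale, w=90) cum 240  ← median
  x=10 (Northgate, w=125) cum 365
⇒ x* = 5
y-coordinate, sorted with cumulative weight:
  y=2 (Eastvale, w=90) cum 90
  y=3 (Southcross, w=120) cum 210  ← median
  y=5 (Northgate, w=125) cum 335
  y=6 (Westmoor, w=30) cum 365
⇒ y* = 3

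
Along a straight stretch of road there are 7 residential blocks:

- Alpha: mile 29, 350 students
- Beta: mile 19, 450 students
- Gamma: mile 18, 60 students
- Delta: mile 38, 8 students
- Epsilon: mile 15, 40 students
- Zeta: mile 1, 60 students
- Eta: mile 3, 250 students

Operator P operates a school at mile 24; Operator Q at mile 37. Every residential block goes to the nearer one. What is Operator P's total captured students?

1210

The indifferent point is the midpoint (24+37)/2 = 30.5; residential blocks left of it (closer to Operator P at 24) go to Operator P, those right go to Operator Q.
  Zeta at 1 (w=60) → Operator P
  Eta at 3 (w=250) → Operator P
  Epsilon at 15 (w=40) → Operator P
  Gamma at 18 (w=60) → Operator P
  Beta at 19 (w=450) → Operator P
  Alpha at 29 (w=350) → Operator P
  Delta at 38 (w=8) → Operator Q
Operator P captures 1210; Operator Q captures 8.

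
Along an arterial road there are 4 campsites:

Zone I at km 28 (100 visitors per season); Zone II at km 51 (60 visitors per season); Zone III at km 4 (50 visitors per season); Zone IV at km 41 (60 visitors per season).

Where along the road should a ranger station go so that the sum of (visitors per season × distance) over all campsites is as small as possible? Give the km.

For a sum of weighted absolute distances on a line, the optimum is the weighted median (not the mean). Total weight W = 270; half-weight = 135.
Sort by position and accumulate weight:
  km 4 (Zone III, w=50) → cum 50
  km 28 (Zone I, w=100) → cum 150  ≥ 135 → median here
  km 41 (Zone IV, w=60) → cum 210
  km 51 (Zone II, w=60) → cum 270
Optimal location: km 28.

x = 28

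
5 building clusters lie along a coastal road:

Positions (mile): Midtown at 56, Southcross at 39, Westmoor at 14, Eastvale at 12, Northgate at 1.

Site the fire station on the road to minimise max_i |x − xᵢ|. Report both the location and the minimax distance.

The 1-center on a line is the midpoint of the two extreme points: leftmost at 1, rightmost at 56.
Optimal location = (1 + 56)/2 = 28.5; maximum distance = (56 − 1)/2 = 27.5.

location 28.5, max distance 27.5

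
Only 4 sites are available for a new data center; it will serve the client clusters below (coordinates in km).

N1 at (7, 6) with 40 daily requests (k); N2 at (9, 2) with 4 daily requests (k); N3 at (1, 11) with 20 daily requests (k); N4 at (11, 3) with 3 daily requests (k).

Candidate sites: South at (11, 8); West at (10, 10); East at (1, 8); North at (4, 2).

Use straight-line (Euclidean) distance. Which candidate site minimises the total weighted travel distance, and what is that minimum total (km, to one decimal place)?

Total weighted distance at each candidate:
  South (11, 8): total = 428.0
  West (10, 10): total = 434.6
  East (1, 8): total = 386.5
  North (4, 2): total = 430.9
Minimum is at East with total 386.5 km.

East, total 386.5 km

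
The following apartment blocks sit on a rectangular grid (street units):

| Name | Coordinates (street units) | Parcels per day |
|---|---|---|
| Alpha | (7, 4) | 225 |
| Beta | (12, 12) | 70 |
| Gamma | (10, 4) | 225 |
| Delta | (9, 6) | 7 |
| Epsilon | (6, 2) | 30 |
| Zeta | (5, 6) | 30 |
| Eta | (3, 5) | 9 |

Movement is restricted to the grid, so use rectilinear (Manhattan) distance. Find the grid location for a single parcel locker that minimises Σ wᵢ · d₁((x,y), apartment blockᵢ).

Manhattan distance separates: Σwᵢ(|x−xᵢ|+|y−yᵢ|) = Σwᵢ|x−xᵢ| + Σwᵢ|y−yᵢ|, so x and y are optimised independently as 1-D weighted medians.
Total weight W = 596; half = 298.
x-coordinate, sorted with cumulative weight:
  x=3 (Eta, w=9) cum 9
  x=5 (Zeta, w=30) cum 39
  x=6 (Epsilon, w=30) cum 69
  x=7 (Alpha, w=225) cum 294
  x=9 (Delta, w=7) cum 301  ← median
  x=10 (Gamma, w=225) cum 526
  x=12 (Beta, w=70) cum 596
⇒ x* = 9
y-coordinate, sorted with cumulative weight:
  y=2 (Epsilon, w=30) cum 30
  y=4 (Alpha, w=225) cum 255
  y=4 (Gamma, w=225) cum 480  ← median
  y=5 (Eta, w=9) cum 489
  y=6 (Delta, w=7) cum 496
  y=6 (Zeta, w=30) cum 526
  y=12 (Beta, w=70) cum 596
⇒ y* = 4

(9, 4)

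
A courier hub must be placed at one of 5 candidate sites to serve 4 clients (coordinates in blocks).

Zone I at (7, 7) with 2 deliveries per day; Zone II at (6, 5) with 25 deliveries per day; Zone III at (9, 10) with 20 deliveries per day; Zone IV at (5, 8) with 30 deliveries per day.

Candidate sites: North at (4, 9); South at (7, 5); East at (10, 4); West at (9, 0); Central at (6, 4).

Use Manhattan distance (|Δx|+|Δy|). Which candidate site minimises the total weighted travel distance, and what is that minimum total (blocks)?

South, total 319 blocks

Total weighted distance at each candidate:
  North (4, 9): total = 340
  South (7, 5): total = 319
  East (10, 4): total = 547
  West (9, 0): total = 778
  Central (6, 4): total = 363
Minimum is at South with total 319 blocks.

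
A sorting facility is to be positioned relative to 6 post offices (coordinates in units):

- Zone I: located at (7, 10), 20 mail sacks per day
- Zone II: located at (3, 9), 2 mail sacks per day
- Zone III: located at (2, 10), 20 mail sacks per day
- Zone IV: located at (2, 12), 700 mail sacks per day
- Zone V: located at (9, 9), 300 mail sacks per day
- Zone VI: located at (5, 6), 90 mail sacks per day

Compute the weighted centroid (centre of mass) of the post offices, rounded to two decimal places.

The minimiser of Σwᵢ‖p−pᵢ‖² is the weighted centroid p* = (Σwᵢpᵢ)/(Σwᵢ).
Σwᵢ = 1132.
Σwᵢxᵢ = 20·7 + 2·3 + 20·2 + 700·2 + 300·9 + 90·5 = 4736.
Σwᵢyᵢ = 20·10 + 2·9 + 20·10 + 700·12 + 300·9 + 90·6 = 12058.
x* = 4736/1132 = 4.18, y* = 12058/1132 = 10.65.

(4.18, 10.65)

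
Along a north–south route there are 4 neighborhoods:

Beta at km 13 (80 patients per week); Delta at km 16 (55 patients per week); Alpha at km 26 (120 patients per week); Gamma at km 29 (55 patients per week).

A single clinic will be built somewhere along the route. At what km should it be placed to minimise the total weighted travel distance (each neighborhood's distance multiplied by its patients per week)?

For a sum of weighted absolute distances on a line, the optimum is the weighted median (not the mean). Total weight W = 310; half-weight = 155.
Sort by position and accumulate weight:
  km 13 (Beta, w=80) → cum 80
  km 16 (Delta, w=55) → cum 135
  km 26 (Alpha, w=120) → cum 255  ≥ 155 → median here
  km 29 (Gamma, w=55) → cum 310
Optimal location: km 26.

x = 26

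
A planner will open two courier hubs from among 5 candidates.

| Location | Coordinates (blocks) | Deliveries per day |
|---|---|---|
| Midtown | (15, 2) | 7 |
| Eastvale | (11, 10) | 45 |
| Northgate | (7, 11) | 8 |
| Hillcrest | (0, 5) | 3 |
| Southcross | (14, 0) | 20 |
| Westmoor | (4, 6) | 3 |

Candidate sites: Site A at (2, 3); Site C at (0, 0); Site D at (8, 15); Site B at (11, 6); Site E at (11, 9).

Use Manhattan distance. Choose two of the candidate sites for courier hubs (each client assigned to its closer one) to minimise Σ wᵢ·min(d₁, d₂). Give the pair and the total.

Evaluate every pair (each demand assigned to the nearer of the two):
  {Site B, Site E}: total = 386
  {Site A, Site E}: total = 437
  {Site C, Site E}: total = 455
  {Site D, Site E}: total = 477
  {Site D, Site B}: total = 513
  {Site A, Site B}: total = 515
  {Site C, Site B}: total = 524
  {Site A, Site D}: total = 825
  {Site C, Site D}: total = 844
  {Site A, Site C}: total = 1229
Best pair: {Site B, Site E} with total 386.

{Site B, Site E}, total 386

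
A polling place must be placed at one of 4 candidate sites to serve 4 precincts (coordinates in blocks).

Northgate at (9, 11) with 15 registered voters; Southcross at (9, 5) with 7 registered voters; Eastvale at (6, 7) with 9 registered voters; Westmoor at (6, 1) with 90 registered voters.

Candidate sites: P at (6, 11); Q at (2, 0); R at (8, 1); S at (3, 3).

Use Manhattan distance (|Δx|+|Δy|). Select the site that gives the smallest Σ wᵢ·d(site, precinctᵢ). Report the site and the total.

Total weighted distance at each candidate:
  P (6, 11): total = 1044
  Q (2, 0): total = 903
  R (8, 1): total = 452
  S (3, 3): total = 779
Minimum is at R with total 452 blocks.

R, total 452 blocks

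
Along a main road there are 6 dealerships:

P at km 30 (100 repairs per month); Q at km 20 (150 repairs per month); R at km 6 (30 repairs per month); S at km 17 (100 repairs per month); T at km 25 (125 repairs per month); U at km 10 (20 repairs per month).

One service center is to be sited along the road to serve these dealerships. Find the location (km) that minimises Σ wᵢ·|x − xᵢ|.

For a sum of weighted absolute distances on a line, the optimum is the weighted median (not the mean). Total weight W = 525; half-weight = 262.5.
Sort by position and accumulate weight:
  km 6 (R, w=30) → cum 30
  km 10 (U, w=20) → cum 50
  km 17 (S, w=100) → cum 150
  km 20 (Q, w=150) → cum 300  ≥ 262.5 → median here
  km 25 (T, w=125) → cum 425
  km 30 (P, w=100) → cum 525
Optimal location: km 20.

x = 20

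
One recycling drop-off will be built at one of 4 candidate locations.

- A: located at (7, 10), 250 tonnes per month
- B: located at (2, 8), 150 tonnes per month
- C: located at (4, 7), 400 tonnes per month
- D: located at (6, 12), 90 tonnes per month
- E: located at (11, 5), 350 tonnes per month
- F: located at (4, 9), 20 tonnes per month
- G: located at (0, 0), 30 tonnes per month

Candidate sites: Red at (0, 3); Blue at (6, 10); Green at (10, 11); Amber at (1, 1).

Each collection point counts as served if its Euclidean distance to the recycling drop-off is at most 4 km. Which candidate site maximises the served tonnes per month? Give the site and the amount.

Coverage radius r = 4 km; a point is covered iff (Δx)²+(Δy)² ≤ 4² = 16.
  Red (0, 3): covers {G} → 30
  Blue (6, 10): covers {A, C, D, F} → 760
  Green (10, 11): covers {A} → 250
  Amber (1, 1): covers {G} → 30
Maximum coverage at Blue: 760 tonnes per month.

Blue, covering 760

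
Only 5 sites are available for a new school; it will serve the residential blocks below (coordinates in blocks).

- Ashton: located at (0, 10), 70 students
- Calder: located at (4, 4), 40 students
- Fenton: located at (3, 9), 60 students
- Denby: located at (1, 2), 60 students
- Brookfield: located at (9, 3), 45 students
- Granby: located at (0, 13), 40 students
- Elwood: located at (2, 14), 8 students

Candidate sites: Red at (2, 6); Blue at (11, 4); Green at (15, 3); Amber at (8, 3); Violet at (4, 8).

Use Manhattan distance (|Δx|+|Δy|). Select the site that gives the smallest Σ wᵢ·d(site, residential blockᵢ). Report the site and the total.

Red, total 1994 blocks

Total weighted distance at each candidate:
  Red (2, 6): total = 1994
  Blue (11, 4): total = 4057
  Green (15, 3): total = 5462
  Amber (8, 3): total = 3291
  Violet (4, 8): total = 2114
Minimum is at Red with total 1994 blocks.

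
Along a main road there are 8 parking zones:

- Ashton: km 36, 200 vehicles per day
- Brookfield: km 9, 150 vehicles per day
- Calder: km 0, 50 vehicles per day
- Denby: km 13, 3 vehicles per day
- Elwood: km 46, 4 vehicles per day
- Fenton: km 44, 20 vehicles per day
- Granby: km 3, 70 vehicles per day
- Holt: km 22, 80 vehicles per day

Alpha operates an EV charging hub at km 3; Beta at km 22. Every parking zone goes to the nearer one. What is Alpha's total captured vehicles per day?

270

The indifferent point is the midpoint (3+22)/2 = 12.5; parking zones left of it (closer to Alpha at 3) go to Alpha, those right go to Beta.
  Calder at 0 (w=50) → Alpha
  Granby at 3 (w=70) → Alpha
  Brookfield at 9 (w=150) → Alpha
  Denby at 13 (w=3) → Beta
  Holt at 22 (w=80) → Beta
  Ashton at 36 (w=200) → Beta
  Fenton at 44 (w=20) → Beta
  Elwood at 46 (w=4) → Beta
Alpha captures 270; Beta captures 307.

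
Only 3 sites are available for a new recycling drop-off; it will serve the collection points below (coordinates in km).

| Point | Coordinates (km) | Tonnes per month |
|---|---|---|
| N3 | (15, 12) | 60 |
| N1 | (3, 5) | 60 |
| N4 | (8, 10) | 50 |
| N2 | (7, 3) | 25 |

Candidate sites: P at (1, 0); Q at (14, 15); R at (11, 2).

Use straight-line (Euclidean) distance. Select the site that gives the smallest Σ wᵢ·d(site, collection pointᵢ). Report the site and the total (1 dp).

Total weighted distance at each candidate:
  P (1, 0): total = 2207.5
  Q (14, 15): total = 1819.5
  R (11, 2): total = 1689.1
Minimum is at R with total 1689.1 km.

R, total 1689.1 km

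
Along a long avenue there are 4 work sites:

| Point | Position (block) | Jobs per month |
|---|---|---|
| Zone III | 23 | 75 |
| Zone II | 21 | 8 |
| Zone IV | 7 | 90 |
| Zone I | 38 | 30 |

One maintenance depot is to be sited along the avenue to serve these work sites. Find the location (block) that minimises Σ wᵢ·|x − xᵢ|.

For a sum of weighted absolute distances on a line, the optimum is the weighted median (not the mean). Total weight W = 203; half-weight = 101.5.
Sort by position and accumulate weight:
  block 7 (Zone IV, w=90) → cum 90
  block 21 (Zone II, w=8) → cum 98
  block 23 (Zone III, w=75) → cum 173  ≥ 101.5 → median here
  block 38 (Zone I, w=30) → cum 203
Optimal location: block 23.

x = 23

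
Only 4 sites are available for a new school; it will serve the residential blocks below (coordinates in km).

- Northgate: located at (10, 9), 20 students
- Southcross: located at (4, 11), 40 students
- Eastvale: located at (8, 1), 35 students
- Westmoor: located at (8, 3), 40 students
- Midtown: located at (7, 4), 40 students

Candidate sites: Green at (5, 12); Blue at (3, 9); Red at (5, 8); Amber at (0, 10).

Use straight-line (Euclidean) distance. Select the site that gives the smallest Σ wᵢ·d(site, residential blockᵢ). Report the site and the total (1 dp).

Red, total 907.1 km

Total weighted distance at each candidate:
  Green (5, 12): total = 1281.6
  Blue (3, 9): total = 1128.2
  Red (5, 8): total = 907.1
  Amber (0, 10): total = 1581.4
Minimum is at Red with total 907.1 km.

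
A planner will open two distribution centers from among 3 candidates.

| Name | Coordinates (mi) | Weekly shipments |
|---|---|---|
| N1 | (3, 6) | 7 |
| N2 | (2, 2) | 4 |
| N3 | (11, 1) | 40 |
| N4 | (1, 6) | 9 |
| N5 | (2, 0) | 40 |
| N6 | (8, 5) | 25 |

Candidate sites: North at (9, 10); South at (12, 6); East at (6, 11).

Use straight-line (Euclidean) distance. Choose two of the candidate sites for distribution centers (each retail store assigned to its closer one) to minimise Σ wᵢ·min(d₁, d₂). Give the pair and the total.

{South, East}, total 917.4

Evaluate every pair (each demand assigned to the nearer of the two):
  {South, East}: total = 917.4
  {North, South}: total = 947.0
  {North, East}: total = 1108.3
Best pair: {South, East} with total 917.4.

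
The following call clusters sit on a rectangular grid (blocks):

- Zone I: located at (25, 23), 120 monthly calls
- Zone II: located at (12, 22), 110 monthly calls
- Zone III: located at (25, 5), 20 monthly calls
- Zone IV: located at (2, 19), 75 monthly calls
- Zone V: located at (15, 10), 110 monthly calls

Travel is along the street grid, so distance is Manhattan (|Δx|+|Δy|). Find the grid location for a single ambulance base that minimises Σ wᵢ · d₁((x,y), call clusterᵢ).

Manhattan distance separates: Σwᵢ(|x−xᵢ|+|y−yᵢ|) = Σwᵢ|x−xᵢ| + Σwᵢ|y−yᵢ|, so x and y are optimised independently as 1-D weighted medians.
Total weight W = 435; half = 217.5.
x-coordinate, sorted with cumulative weight:
  x=2 (Zone IV, w=75) cum 75
  x=12 (Zone II, w=110) cum 185
  x=15 (Zone V, w=110) cum 295  ← median
  x=25 (Zone I, w=120) cum 415
  x=25 (Zone III, w=20) cum 435
⇒ x* = 15
y-coordinate, sorted with cumulative weight:
  y=5 (Zone III, w=20) cum 20
  y=10 (Zone V, w=110) cum 130
  y=19 (Zone IV, w=75) cum 205
  y=22 (Zone II, w=110) cum 315  ← median
  y=23 (Zone I, w=120) cum 435
⇒ y* = 22

(15, 22)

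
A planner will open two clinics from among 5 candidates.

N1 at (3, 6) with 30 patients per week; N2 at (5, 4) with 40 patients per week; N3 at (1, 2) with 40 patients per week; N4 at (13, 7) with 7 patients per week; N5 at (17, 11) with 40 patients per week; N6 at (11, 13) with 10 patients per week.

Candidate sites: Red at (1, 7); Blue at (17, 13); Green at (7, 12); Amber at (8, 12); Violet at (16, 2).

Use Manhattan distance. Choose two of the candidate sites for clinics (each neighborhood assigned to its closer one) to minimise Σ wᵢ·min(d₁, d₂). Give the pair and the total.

Evaluate every pair (each demand assigned to the nearer of the two):
  {Red, Blue}: total = 780
  {Red, Amber}: total = 1080
  {Red, Green}: total = 1137
  {Red, Violet}: total = 1186
  {Blue, Green}: total = 1540
  {Blue, Amber}: total = 1640
  {Green, Violet}: total = 1806
  {Blue, Violet}: total = 1826
  {Green, Amber}: total = 1850
  {Amber, Violet}: total = 1866
Best pair: {Red, Blue} with total 780.

{Red, Blue}, total 780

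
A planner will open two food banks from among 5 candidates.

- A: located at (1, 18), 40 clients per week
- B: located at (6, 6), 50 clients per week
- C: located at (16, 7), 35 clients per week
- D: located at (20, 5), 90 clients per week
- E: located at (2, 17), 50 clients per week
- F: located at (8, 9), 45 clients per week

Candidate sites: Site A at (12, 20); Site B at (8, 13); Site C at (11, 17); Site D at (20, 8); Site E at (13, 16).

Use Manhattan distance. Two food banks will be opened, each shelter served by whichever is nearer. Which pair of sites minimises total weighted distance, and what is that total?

{Site B, Site D}, total 2055

Evaluate every pair (each demand assigned to the nearer of the two):
  {Site B, Site D}: total = 2055
  {Site C, Site D}: total = 2630
  {Site D, Site E}: total = 2945
  {Site A, Site D}: total = 3000
  {Site B, Site E}: total = 3650
  {Site B, Site C}: total = 3810
  {Site A, Site B}: total = 3900
  {Site C, Site E}: total = 4225
  {Site A, Site E}: total = 4550
  {Site A, Site C}: total = 4600
Best pair: {Site B, Site D} with total 2055.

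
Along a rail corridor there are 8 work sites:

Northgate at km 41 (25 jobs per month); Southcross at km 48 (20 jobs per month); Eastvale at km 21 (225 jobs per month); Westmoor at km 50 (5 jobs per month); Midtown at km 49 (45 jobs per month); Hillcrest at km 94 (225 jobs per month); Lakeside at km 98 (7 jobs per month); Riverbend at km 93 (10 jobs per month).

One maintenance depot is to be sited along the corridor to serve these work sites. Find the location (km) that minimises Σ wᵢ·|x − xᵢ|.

For a sum of weighted absolute distances on a line, the optimum is the weighted median (not the mean). Total weight W = 562; half-weight = 281.
Sort by position and accumulate weight:
  km 21 (Eastvale, w=225) → cum 225
  km 41 (Northgate, w=25) → cum 250
  km 48 (Southcross, w=20) → cum 270
  km 49 (Midtown, w=45) → cum 315  ≥ 281 → median here
  km 50 (Westmoor, w=5) → cum 320
  km 93 (Riverbend, w=10) → cum 330
  km 94 (Hillcrest, w=225) → cum 555
  km 98 (Lakeside, w=7) → cum 562
Optimal location: km 49.

x = 49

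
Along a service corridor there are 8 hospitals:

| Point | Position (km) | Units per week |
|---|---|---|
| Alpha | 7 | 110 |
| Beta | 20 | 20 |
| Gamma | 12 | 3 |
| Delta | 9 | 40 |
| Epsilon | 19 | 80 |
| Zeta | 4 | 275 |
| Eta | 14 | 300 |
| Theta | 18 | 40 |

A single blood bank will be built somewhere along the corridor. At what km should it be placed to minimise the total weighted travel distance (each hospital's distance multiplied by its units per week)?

For a sum of weighted absolute distances on a line, the optimum is the weighted median (not the mean). Total weight W = 868; half-weight = 434.
Sort by position and accumulate weight:
  km 4 (Zeta, w=275) → cum 275
  km 7 (Alpha, w=110) → cum 385
  km 9 (Delta, w=40) → cum 425
  km 12 (Gamma, w=3) → cum 428
  km 14 (Eta, w=300) → cum 728  ≥ 434 → median here
  km 18 (Theta, w=40) → cum 768
  km 19 (Epsilon, w=80) → cum 848
  km 20 (Beta, w=20) → cum 868
Optimal location: km 14.

x = 14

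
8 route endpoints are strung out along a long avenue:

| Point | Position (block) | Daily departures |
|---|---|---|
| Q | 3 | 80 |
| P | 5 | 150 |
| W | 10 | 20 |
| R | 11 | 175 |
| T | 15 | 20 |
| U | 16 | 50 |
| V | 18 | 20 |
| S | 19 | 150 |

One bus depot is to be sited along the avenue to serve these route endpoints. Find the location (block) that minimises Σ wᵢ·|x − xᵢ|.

For a sum of weighted absolute distances on a line, the optimum is the weighted median (not the mean). Total weight W = 665; half-weight = 332.5.
Sort by position and accumulate weight:
  block 3 (Q, w=80) → cum 80
  block 5 (P, w=150) → cum 230
  block 10 (W, w=20) → cum 250
  block 11 (R, w=175) → cum 425  ≥ 332.5 → median here
  block 15 (T, w=20) → cum 445
  block 16 (U, w=50) → cum 495
  block 18 (V, w=20) → cum 515
  block 19 (S, w=150) → cum 665
Optimal location: block 11.

x = 11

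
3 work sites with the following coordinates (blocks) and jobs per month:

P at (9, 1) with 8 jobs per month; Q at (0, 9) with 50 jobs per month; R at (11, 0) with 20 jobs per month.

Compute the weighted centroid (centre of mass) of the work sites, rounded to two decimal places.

The minimiser of Σwᵢ‖p−pᵢ‖² is the weighted centroid p* = (Σwᵢpᵢ)/(Σwᵢ).
Σwᵢ = 78.
Σwᵢxᵢ = 8·9 + 50·0 + 20·11 = 292.
Σwᵢyᵢ = 8·1 + 50·9 + 20·0 = 458.
x* = 292/78 = 3.74, y* = 458/78 = 5.87.

(3.74, 5.87)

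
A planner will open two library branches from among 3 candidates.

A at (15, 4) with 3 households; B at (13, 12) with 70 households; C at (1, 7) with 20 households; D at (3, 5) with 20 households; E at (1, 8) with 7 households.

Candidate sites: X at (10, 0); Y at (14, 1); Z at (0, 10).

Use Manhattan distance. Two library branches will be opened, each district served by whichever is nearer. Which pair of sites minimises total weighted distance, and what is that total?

{Y, Z}, total 1113

Evaluate every pair (each demand assigned to the nearer of the two):
  {Y, Z}: total = 1113
  {X, Z}: total = 1338
  {X, Y}: total = 1531
Best pair: {Y, Z} with total 1113.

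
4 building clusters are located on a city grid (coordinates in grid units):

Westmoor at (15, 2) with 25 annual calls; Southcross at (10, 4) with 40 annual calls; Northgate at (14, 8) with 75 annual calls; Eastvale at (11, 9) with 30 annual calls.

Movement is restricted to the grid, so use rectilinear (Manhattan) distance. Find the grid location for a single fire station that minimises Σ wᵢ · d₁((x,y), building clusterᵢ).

(14, 8)

Manhattan distance separates: Σwᵢ(|x−xᵢ|+|y−yᵢ|) = Σwᵢ|x−xᵢ| + Σwᵢ|y−yᵢ|, so x and y are optimised independently as 1-D weighted medians.
Total weight W = 170; half = 85.
x-coordinate, sorted with cumulative weight:
  x=10 (Southcross, w=40) cum 40
  x=11 (Eastvale, w=30) cum 70
  x=14 (Northgate, w=75) cum 145  ← median
  x=15 (Westmoor, w=25) cum 170
⇒ x* = 14
y-coordinate, sorted with cumulative weight:
  y=2 (Westmoor, w=25) cum 25
  y=4 (Southcross, w=40) cum 65
  y=8 (Northgate, w=75) cum 140  ← median
  y=9 (Eastvale, w=30) cum 170
⇒ y* = 8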